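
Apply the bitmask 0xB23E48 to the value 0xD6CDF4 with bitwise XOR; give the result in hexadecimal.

XOR each hex digit independently (no carries):
  D^B=6, 6^2=4, C^3=F, D^E=3, F^4=B, 4^8=C

0x64F3BC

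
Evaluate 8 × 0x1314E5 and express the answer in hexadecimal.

Multiply each base-16 digit by 8, carrying:
  5×8 = 40 → write 8 carry 2
  E×8+2 = 114 → write 2 carry 7
  4×8+7 = 39 → write 7 carry 2
  1×8+2 = 10 → write A
  3×8 = 24 → write 8 carry 1
  1×8+1 = 9 → write 9

0x98A728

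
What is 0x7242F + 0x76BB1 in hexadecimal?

0xE8FE0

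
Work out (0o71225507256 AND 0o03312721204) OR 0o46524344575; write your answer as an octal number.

0o47724745775

0o71225507256 AND 0o03312721204 = 0o01200501204.
Then OR with 0o46524344575.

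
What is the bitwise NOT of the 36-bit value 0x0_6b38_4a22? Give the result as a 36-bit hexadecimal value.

Each hex digit d becomes f−d:
  0→f, 6→9, b→4, 3→c, 8→7, 4→b, a→5, 2→d, 2→d

0xf94c7b5dd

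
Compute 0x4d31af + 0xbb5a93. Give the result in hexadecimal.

0x1088c42

Add column by column in base 16, right to left:
  f+3 = 2 carry 1
  a+9+1 = 4 carry 1
  1+a+1 = c
  3+5 = 8
  d+b = 8 carry 1
  4+b+1 = 0 carry 1
  final carry 1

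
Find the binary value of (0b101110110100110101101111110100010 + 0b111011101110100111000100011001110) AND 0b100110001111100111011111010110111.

0b100010000011000100010100000110000

Add column by column in base 2, right to left:
  0+0 = 0
  1+1 = 0 carry 1
  0+1+1 = 0 carry 1
  0+1+1 = 0 carry 1
  0+0+1 = 1
  1+0 = 1
  0+1 = 1
  1+1 = 0 carry 1
  1+0+1 = 0 carry 1
  1+0+1 = 0 carry 1
  1+0+1 = 0 carry 1
  1+1+1 = 1 carry 1
  1+0+1 = 0 carry 1
  0+0+1 = 1
  1+0 = 1
  1+1 = 0 carry 1
  0+1+1 = 0 carry 1
  1+1+1 = 1 carry 1
  0+0+1 = 1
  1+0 = 1
  1+1 = 0 carry 1
  0+0+1 = 1
  0+1 = 1
  1+1 = 0 carry 1
  0+1+1 = 0 carry 1
  1+0+1 = 0 carry 1
  1+1+1 = 1 carry 1
  0+1+1 = 0 carry 1
  1+1+1 = 1 carry 1
  1+0+1 = 0 carry 1
  1+1+1 = 1 carry 1
  0+1+1 = 0 carry 1
  1+1+1 = 1 carry 1
  final carry 1
Sum = 0b1101010100011011100110100001110000; now AND with 0b100110001111100111011111010110111:
  1101010100011011100110100001110000
& 0100110001111100111011111010110111
= 0100010000011000100010100000110000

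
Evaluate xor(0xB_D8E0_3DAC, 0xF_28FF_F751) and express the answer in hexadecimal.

XOR each hex digit independently (no carries):
  B^F=4, D^2=F, 8^8=0, E^F=1, 0^F=F, 3^F=C, D^7=A, A^5=F, C^1=D

0x4F01FCAFD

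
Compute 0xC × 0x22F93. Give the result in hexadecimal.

0x1A3AE4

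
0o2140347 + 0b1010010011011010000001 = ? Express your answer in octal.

0o14373550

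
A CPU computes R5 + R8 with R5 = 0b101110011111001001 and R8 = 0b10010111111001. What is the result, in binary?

Add column by column in base 2, right to left:
  1+1 = 0 carry 1
  0+0+1 = 1
  0+0 = 0
  1+1 = 0 carry 1
  0+1+1 = 0 carry 1
  0+1+1 = 0 carry 1
  1+1+1 = 1 carry 1
  1+1+1 = 1 carry 1
  1+1+1 = 1 carry 1
  1+0+1 = 0 carry 1
  1+1+1 = 1 carry 1
  0+0+1 = 1
  0+0 = 0
  1+1 = 0 carry 1
  1+0+1 = 0 carry 1
  1+0+1 = 0 carry 1
  0+0+1 = 1
  1+0 = 1

0b110000110111000010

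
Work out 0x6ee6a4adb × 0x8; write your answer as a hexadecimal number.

Multiply each base-16 digit by 8, carrying:
  b×8 = 88 → write 8 carry 5
  d×8+5 = 109 → write d carry 6
  a×8+6 = 86 → write 6 carry 5
  4×8+5 = 37 → write 5 carry 2
  a×8+2 = 82 → write 2 carry 5
  6×8+5 = 53 → write 5 carry 3
  e×8+3 = 115 → write 3 carry 7
  e×8+7 = 119 → write 7 carry 7
  6×8+7 = 55 → write 7 carry 3
  remaining carry: 3

0x37735256d8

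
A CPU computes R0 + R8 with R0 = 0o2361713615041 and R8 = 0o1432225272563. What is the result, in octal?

0o4014141107624

Add column by column in base 8, right to left:
  1+3 = 4
  4+6 = 2 carry 1
  0+5+1 = 6
  5+2 = 7
  1+7 = 0 carry 1
  6+2+1 = 1 carry 1
  3+5+1 = 1 carry 1
  1+2+1 = 4
  7+2 = 1 carry 1
  1+2+1 = 4
  6+3 = 1 carry 1
  3+4+1 = 0 carry 1
  2+1+1 = 4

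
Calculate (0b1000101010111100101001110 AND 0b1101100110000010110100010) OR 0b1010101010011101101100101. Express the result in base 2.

0b1000101010111100101001110 AND 0b1101100110000010110100010 = 0b1000100010000000100000010.
Then OR with 0b1010101010011101101100101.

0b1010101010011101101100111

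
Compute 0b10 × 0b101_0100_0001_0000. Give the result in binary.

0b1010100000100000

Multiply each base-2 digit by 2, carrying:
  0×2 = 0 → write 0
  0×2 = 0 → write 0
  0×2 = 0 → write 0
  0×2 = 0 → write 0
  1×2 = 2 → write 0 carry 1
  0×2+1 = 1 → write 1
  0×2 = 0 → write 0
  0×2 = 0 → write 0
  0×2 = 0 → write 0
  0×2 = 0 → write 0
  1×2 = 2 → write 0 carry 1
  0×2+1 = 1 → write 1
  1×2 = 2 → write 0 carry 1
  0×2+1 = 1 → write 1
  1×2 = 2 → write 0 carry 1
  remaining carry: 1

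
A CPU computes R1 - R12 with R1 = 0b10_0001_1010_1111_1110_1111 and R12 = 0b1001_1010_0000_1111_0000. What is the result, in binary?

Subtract column by column in base 2:
  1-0 → 1
  1-0 → 1
  1-0 → 1
  1-0 → 1
  0-1 → 1 (borrow)
  1-1-1 → 1 (borrow)
  1-1-1 → 1 (borrow)
  1-1-1 → 1 (borrow)
  1-0-1 → 0
  1-0 → 1
  1-0 → 1
  1-0 → 1
  0-0 → 0
  1-1 → 0
  0-0 → 0
  1-1 → 0
  1-1 → 0
  0-0 → 0
  0-0 → 0
  0-1 → 1 (borrow)
  0-0-1 → 1 (borrow)
  1-0-1 → 0

0b110000000111011111111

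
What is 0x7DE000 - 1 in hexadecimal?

0x7DDFFF

The trailing 3 digits are 0, so subtracting 1 borrows through: they become F and the next digit up decrements.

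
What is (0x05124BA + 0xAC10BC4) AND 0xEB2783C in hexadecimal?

0xA12303C

Add column by column in base 16, right to left:
  A+4 = E
  B+C = 7 carry 1
  4+B+1 = 0 carry 1
  2+0+1 = 3
  1+1 = 2
  5+C = 1 carry 1
  0+A+1 = B
Sum = 0xB12307E; now AND with 0xEB2783C:
  B&E=A, 1&B=1, 2&2=2, 3&7=3, 0&8=0, 7&3=3, E&C=C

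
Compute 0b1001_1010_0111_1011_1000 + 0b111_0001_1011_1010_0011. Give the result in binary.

Add column by column in base 2, right to left:
  0+1 = 1
  0+1 = 1
  0+0 = 0
  1+0 = 1
  1+0 = 1
  1+1 = 0 carry 1
  0+0+1 = 1
  1+1 = 0 carry 1
  1+1+1 = 1 carry 1
  1+1+1 = 1 carry 1
  1+0+1 = 0 carry 1
  0+1+1 = 0 carry 1
  0+1+1 = 0 carry 1
  1+0+1 = 0 carry 1
  0+0+1 = 1
  1+0 = 1
  1+1 = 0 carry 1
  0+1+1 = 0 carry 1
  0+1+1 = 0 carry 1
  1+0+1 = 0 carry 1
  final carry 1

0b100001100001101011011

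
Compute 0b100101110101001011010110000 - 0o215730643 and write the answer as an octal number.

0b100101110101001011010110000 = 0o456513260 in octal.
Subtract column by column in base 8:
  0-3 → 5 (borrow)
  6-4-1 → 1
  2-6 → 4 (borrow)
  3-0-1 → 2
  1-3 → 6 (borrow)
  5-7-1 → 5 (borrow)
  6-5-1 → 0
  5-1 → 4
  4-2 → 2

0o240562415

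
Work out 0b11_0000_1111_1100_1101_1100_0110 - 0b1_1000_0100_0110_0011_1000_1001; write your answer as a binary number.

Subtract column by column in base 2:
  0-1 → 1 (borrow)
  1-0-1 → 0
  1-0 → 1
  0-1 → 1 (borrow)
  0-0-1 → 1 (borrow)
  0-0-1 → 1 (borrow)
  1-0-1 → 0
  1-1 → 0
  1-1 → 0
  0-1 → 1 (borrow)
  1-0-1 → 0
  1-0 → 1
  0-0 → 0
  0-1 → 1 (borrow)
  1-1-1 → 1 (borrow)
  1-0-1 → 0
  1-0 → 1
  1-0 → 1
  1-1 → 0
  1-0 → 1
  0-0 → 0
  0-0 → 0
  0-0 → 0
  0-1 → 1 (borrow)
  1-1-1 → 1 (borrow)
  1-0-1 → 0

0b1100010110110101000111101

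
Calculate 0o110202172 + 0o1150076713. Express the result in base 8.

0o1260301105

Add column by column in base 8, right to left:
  2+3 = 5
  7+1 = 0 carry 1
  1+7+1 = 1 carry 1
  2+6+1 = 1 carry 1
  0+7+1 = 0 carry 1
  2+0+1 = 3
  0+0 = 0
  1+5 = 6
  1+1 = 2
  0+1 = 1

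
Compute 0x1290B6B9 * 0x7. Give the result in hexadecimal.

Multiply each base-16 digit by 7, carrying:
  9×7 = 63 → write F carry 3
  B×7+3 = 80 → write 0 carry 5
  6×7+5 = 47 → write F carry 2
  B×7+2 = 79 → write F carry 4
  0×7+4 = 4 → write 4
  9×7 = 63 → write F carry 3
  2×7+3 = 17 → write 1 carry 1
  1×7+1 = 8 → write 8

0x81F4FF0F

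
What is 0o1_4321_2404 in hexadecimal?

Each octal digit is 3 bits: 1=001 4=100 3=011 2=010 1=001 2=010 4=100 0=000 4=100.
Group the bits into nibbles: 0001 1000 1101 0001 0101 0000 0100 → 18D1504.

0x18D1504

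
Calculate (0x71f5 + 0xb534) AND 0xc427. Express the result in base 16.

0x421

Add column by column in base 16, right to left:
  5+4 = 9
  f+3 = 2 carry 1
  1+5+1 = 7
  7+b = 2 carry 1
  final carry 1
Sum = 0x12729; now AND with 0xc427:
  1&0=0, 2&c=0, 7&4=4, 2&2=2, 9&7=1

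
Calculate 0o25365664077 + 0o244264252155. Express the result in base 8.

0o271652136254

Add column by column in base 8, right to left:
  7+5 = 4 carry 1
  7+5+1 = 5 carry 1
  0+1+1 = 2
  4+2 = 6
  6+5 = 3 carry 1
  6+2+1 = 1 carry 1
  5+4+1 = 2 carry 1
  6+6+1 = 5 carry 1
  3+2+1 = 6
  5+4 = 1 carry 1
  2+4+1 = 7
  0+2 = 2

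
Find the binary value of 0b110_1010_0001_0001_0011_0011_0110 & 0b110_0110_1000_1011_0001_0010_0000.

0b110001000000001000100100000

AND bit by bit (1 only where both bits are 1):
  110101000010001001100110110
& 110011010001011000100100000
= 110001000000001000100100000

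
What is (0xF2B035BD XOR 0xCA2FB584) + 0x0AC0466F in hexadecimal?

First 0xF2B035BD XOR 0xCA2FB584 = 0x389F8039.
Add column by column in base 16, right to left:
  9+F = 8 carry 1
  3+6+1 = A
  0+6 = 6
  8+4 = C
  F+0 = F
  9+C = 5 carry 1
  8+A+1 = 3 carry 1
  3+0+1 = 4

0x435FC6A8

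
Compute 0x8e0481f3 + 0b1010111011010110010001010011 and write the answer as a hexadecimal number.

0x98f1e646

0b1010111011010110010001010011 = 0xaed6453 in hexadecimal.
Add column by column in base 16, right to left:
  3+3 = 6
  f+5 = 4 carry 1
  1+4+1 = 6
  8+6 = e
  4+d = 1 carry 1
  0+e+1 = f
  e+a = 8 carry 1
  8+0+1 = 9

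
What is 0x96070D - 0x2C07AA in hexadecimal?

Subtract column by column in base 16:
  D-A → 3
  0-A → 6 (borrow)
  7-7-1 → F (borrow)
  0-0-1 → F (borrow)
  6-C-1 → 9 (borrow)
  9-2-1 → 6

0x69FF63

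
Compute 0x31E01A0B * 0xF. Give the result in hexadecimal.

0x2EC2186A5

Multiply each base-16 digit by 15, carrying:
  B×15 = 165 → write 5 carry 10
  0×15+10 = 10 → write A
  A×15 = 150 → write 6 carry 9
  1×15+9 = 24 → write 8 carry 1
  0×15+1 = 1 → write 1
  E×15 = 210 → write 2 carry 13
  1×15+13 = 28 → write C carry 1
  3×15+1 = 46 → write E carry 2
  remaining carry: 2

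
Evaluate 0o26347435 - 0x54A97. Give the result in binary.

0o26347435 = 0b10110011100111100011101 in binary.
0x54A97 = 0b1010100101010010111 in binary.
Subtract column by column in base 2:
  1-1 → 0
  0-1 → 1 (borrow)
  1-1-1 → 1 (borrow)
  1-0-1 → 0
  1-1 → 0
  0-0 → 0
  0-0 → 0
  0-1 → 1 (borrow)
  1-0-1 → 0
  1-1 → 0
  1-0 → 1
  1-1 → 0
  0-0 → 0
  0-0 → 0
  1-1 → 0
  1-0 → 1
  1-1 → 0
  0-0 → 0
  0-1 → 1 (borrow)
  1-0-1 → 0
  1-0 → 1
  0-0 → 0
  1-0 → 1

0b10101001000010010000110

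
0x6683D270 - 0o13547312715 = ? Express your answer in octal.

0x6683D270 = 0o14640751160 in octal.
Subtract column by column in base 8:
  0-5 → 3 (borrow)
  6-1-1 → 4
  1-7 → 2 (borrow)
  1-2-1 → 6 (borrow)
  5-1-1 → 3
  7-3 → 4
  0-7 → 1 (borrow)
  4-4-1 → 7 (borrow)
  6-5-1 → 0
  4-3 → 1
  1-1 → 0

0o1071436243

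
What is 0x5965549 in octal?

Expand each hex digit to 4 bits: 5=0101 9=1001 6=0110 5=0101 5=0101 4=0100 9=1001.
Group the bits in threes: 101 100 101 100 101 010 101 001 001 → 545452511.

0o545452511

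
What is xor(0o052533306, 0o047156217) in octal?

0o015465111

XOR each oct digit independently (no carries):
  0^0=0, 5^4=1, 2^7=5, 5^1=4, 3^5=6, 3^6=5, 3^2=1, 0^1=1, 6^7=1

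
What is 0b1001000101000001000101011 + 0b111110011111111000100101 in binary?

0b10000111001000000001010000

Add column by column in base 2, right to left:
  1+1 = 0 carry 1
  1+0+1 = 0 carry 1
  0+1+1 = 0 carry 1
  1+0+1 = 0 carry 1
  0+0+1 = 1
  1+1 = 0 carry 1
  0+0+1 = 1
  0+0 = 0
  0+0 = 0
  1+1 = 0 carry 1
  0+1+1 = 0 carry 1
  0+1+1 = 0 carry 1
  0+1+1 = 0 carry 1
  0+1+1 = 0 carry 1
  0+1+1 = 0 carry 1
  1+1+1 = 1 carry 1
  0+1+1 = 0 carry 1
  1+0+1 = 0 carry 1
  0+0+1 = 1
  0+1 = 1
  0+1 = 1
  1+1 = 0 carry 1
  0+1+1 = 0 carry 1
  0+1+1 = 0 carry 1
  1+0+1 = 0 carry 1
  final carry 1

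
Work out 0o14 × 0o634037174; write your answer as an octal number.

Multiply each base-8 digit by 12, carrying:
  4×12 = 48 → write 0 carry 6
  7×12+6 = 90 → write 2 carry 11
  1×12+11 = 23 → write 7 carry 2
  7×12+2 = 86 → write 6 carry 10
  3×12+10 = 46 → write 6 carry 5
  0×12+5 = 5 → write 5
  4×12 = 48 → write 0 carry 6
  3×12+6 = 42 → write 2 carry 5
  6×12+5 = 77 → write 5 carry 9
  remaining carry: 11

0o11520566720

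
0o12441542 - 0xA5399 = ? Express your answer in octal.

0xA5399 = 0o2451631 in octal.
Subtract column by column in base 8:
  2-1 → 1
  4-3 → 1
  5-6 → 7 (borrow)
  1-1-1 → 7 (borrow)
  4-5-1 → 6 (borrow)
  4-4-1 → 7 (borrow)
  2-2-1 → 7 (borrow)
  1-0-1 → 0

0o7767711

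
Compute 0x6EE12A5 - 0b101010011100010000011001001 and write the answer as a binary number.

0x6EE12A5 = 0b110111011100001001010100101 in binary.
Subtract column by column in base 2:
  1-1 → 0
  0-0 → 0
  1-0 → 1
  0-1 → 1 (borrow)
  0-0-1 → 1 (borrow)
  1-0-1 → 0
  0-1 → 1 (borrow)
  1-1-1 → 1 (borrow)
  0-0-1 → 1 (borrow)
  1-0-1 → 0
  0-0 → 0
  0-0 → 0
  1-0 → 1
  0-1 → 1 (borrow)
  0-0-1 → 1 (borrow)
  0-0-1 → 1 (borrow)
  0-0-1 → 1 (borrow)
  1-1-1 → 1 (borrow)
  1-1-1 → 1 (borrow)
  1-1-1 → 1 (borrow)
  0-0-1 → 1 (borrow)
  1-0-1 → 0
  1-1 → 0
  1-0 → 1
  0-1 → 1 (borrow)
  1-0-1 → 0
  1-1 → 0

0b1100111111111000111011100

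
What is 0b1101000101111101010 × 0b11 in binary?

0b100111010001110111110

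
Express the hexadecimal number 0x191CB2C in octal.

Expand each hex digit to 4 bits: 1=0001 9=1001 1=0001 C=1100 B=1011 2=0010 C=1100.
Group the bits in threes: 001 100 100 011 100 101 100 101 100 → 144345454.

0o144345454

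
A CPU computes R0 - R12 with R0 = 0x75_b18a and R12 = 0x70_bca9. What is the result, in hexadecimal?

0x4f4e1

Subtract column by column in base 16:
  a-9 → 1
  8-a → e (borrow)
  1-c-1 → 4 (borrow)
  b-b-1 → f (borrow)
  5-0-1 → 4
  7-7 → 0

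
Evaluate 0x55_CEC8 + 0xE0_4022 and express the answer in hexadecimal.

Add column by column in base 16, right to left:
  8+2 = A
  C+2 = E
  E+0 = E
  C+4 = 0 carry 1
  5+0+1 = 6
  5+E = 3 carry 1
  final carry 1

0x1360EEA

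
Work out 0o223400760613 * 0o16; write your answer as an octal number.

Multiply each base-8 digit by 14, carrying:
  3×14 = 42 → write 2 carry 5
  1×14+5 = 19 → write 3 carry 2
  6×14+2 = 86 → write 6 carry 10
  0×14+10 = 10 → write 2 carry 1
  6×14+1 = 85 → write 5 carry 10
  7×14+10 = 108 → write 4 carry 13
  0×14+13 = 13 → write 5 carry 1
  0×14+1 = 1 → write 1
  4×14 = 56 → write 0 carry 7
  3×14+7 = 49 → write 1 carry 6
  2×14+6 = 34 → write 2 carry 4
  2×14+4 = 32 → write 0 carry 4
  remaining carry: 4

0o4021015452632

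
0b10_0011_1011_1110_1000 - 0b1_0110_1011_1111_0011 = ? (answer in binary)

Subtract column by column in base 2:
  0-1 → 1 (borrow)
  0-1-1 → 0 (borrow)
  0-0-1 → 1 (borrow)
  1-0-1 → 0
  0-1 → 1 (borrow)
  1-1-1 → 1 (borrow)
  1-1-1 → 1 (borrow)
  1-1-1 → 1 (borrow)
  1-1-1 → 1 (borrow)
  1-1-1 → 1 (borrow)
  0-0-1 → 1 (borrow)
  1-1-1 → 1 (borrow)
  1-0-1 → 0
  1-1 → 0
  0-1 → 1 (borrow)
  0-0-1 → 1 (borrow)
  0-1-1 → 0 (borrow)
  1-0-1 → 0

0b1100111111110101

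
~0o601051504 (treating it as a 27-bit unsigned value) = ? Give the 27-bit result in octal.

Each oct digit d becomes 7−d:
  6→1, 0→7, 1→6, 0→7, 5→2, 1→6, 5→2, 0→7, 4→3

0o176726273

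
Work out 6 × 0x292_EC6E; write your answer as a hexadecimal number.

0xF718A94

Multiply each base-16 digit by 6, carrying:
  E×6 = 84 → write 4 carry 5
  6×6+5 = 41 → write 9 carry 2
  C×6+2 = 74 → write A carry 4
  E×6+4 = 88 → write 8 carry 5
  2×6+5 = 17 → write 1 carry 1
  9×6+1 = 55 → write 7 carry 3
  2×6+3 = 15 → write F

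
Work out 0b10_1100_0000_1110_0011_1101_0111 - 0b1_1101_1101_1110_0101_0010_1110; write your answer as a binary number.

Subtract column by column in base 2:
  1-0 → 1
  1-1 → 0
  1-1 → 0
  0-1 → 1 (borrow)
  1-0-1 → 0
  0-1 → 1 (borrow)
  1-0-1 → 0
  1-0 → 1
  1-1 → 0
  1-0 → 1
  0-1 → 1 (borrow)
  0-0-1 → 1 (borrow)
  0-0-1 → 1 (borrow)
  1-1-1 → 1 (borrow)
  1-1-1 → 1 (borrow)
  1-1-1 → 1 (borrow)
  0-1-1 → 0 (borrow)
  0-0-1 → 1 (borrow)
  0-1-1 → 0 (borrow)
  0-1-1 → 0 (borrow)
  0-1-1 → 0 (borrow)
  0-0-1 → 1 (borrow)
  1-1-1 → 1 (borrow)
  1-1-1 → 1 (borrow)
  0-1-1 → 0 (borrow)
  1-0-1 → 0

0b111000101111111010101001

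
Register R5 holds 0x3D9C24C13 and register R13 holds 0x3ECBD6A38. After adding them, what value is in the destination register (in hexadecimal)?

0x7C67FB64B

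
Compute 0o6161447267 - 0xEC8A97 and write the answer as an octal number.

0o6066342040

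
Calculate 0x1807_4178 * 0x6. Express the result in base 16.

Multiply each base-16 digit by 6, carrying:
  8×6 = 48 → write 0 carry 3
  7×6+3 = 45 → write D carry 2
  1×6+2 = 8 → write 8
  4×6 = 24 → write 8 carry 1
  7×6+1 = 43 → write B carry 2
  0×6+2 = 2 → write 2
  8×6 = 48 → write 0 carry 3
  1×6+3 = 9 → write 9

0x902B88D0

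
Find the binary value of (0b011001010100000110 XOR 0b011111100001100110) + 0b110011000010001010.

First 0b011001010100000110 XOR 0b011111100001100110 = 0b000110110101100000.
Add column by column in base 2, right to left:
  0+0 = 0
  0+1 = 1
  0+0 = 0
  0+1 = 1
  0+0 = 0
  1+0 = 1
  1+0 = 1
  0+1 = 1
  1+0 = 1
  0+0 = 0
  1+0 = 1
  1+0 = 1
  0+1 = 1
  1+1 = 0 carry 1
  1+0+1 = 0 carry 1
  0+0+1 = 1
  0+1 = 1
  0+1 = 1

0b111001110111101010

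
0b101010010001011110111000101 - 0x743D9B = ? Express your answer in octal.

0b101010010001011110111000101 = 0o522136705 in octal.
0x743D9B = 0o35036633 in octal.
Subtract column by column in base 8:
  5-3 → 2
  0-3 → 5 (borrow)
  7-6-1 → 0
  6-6 → 0
  3-3 → 0
  1-0 → 1
  2-5 → 5 (borrow)
  2-3-1 → 6 (borrow)
  5-0-1 → 4

0o465100052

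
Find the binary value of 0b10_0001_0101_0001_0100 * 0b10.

Multiply each base-2 digit by 2, carrying:
  0×2 = 0 → write 0
  0×2 = 0 → write 0
  1×2 = 2 → write 0 carry 1
  0×2+1 = 1 → write 1
  1×2 = 2 → write 0 carry 1
  0×2+1 = 1 → write 1
  0×2 = 0 → write 0
  0×2 = 0 → write 0
  1×2 = 2 → write 0 carry 1
  0×2+1 = 1 → write 1
  1×2 = 2 → write 0 carry 1
  0×2+1 = 1 → write 1
  1×2 = 2 → write 0 carry 1
  0×2+1 = 1 → write 1
  0×2 = 0 → write 0
  0×2 = 0 → write 0
  0×2 = 0 → write 0
  1×2 = 2 → write 0 carry 1
  remaining carry: 1

0b1000010101000101000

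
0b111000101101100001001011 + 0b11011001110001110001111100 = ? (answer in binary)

Add column by column in base 2, right to left:
  1+0 = 1
  1+0 = 1
  0+1 = 1
  1+1 = 0 carry 1
  0+1+1 = 0 carry 1
  0+1+1 = 0 carry 1
  1+1+1 = 1 carry 1
  0+0+1 = 1
  0+0 = 0
  0+0 = 0
  0+1 = 1
  1+1 = 0 carry 1
  1+1+1 = 1 carry 1
  0+0+1 = 1
  1+0 = 1
  1+0 = 1
  0+1 = 1
  1+1 = 0 carry 1
  0+1+1 = 0 carry 1
  0+0+1 = 1
  0+0 = 0
  1+1 = 0 carry 1
  1+1+1 = 1 carry 1
  1+0+1 = 0 carry 1
  0+1+1 = 0 carry 1
  0+1+1 = 0 carry 1
  final carry 1

0b100010010011111010011000111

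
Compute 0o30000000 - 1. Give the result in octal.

The trailing 7 digits are 0, so subtracting 1 borrows through: they become 7 and the next digit up decrements.

0o27777777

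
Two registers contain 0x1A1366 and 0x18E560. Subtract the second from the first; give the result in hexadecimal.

0x12E06

Subtract column by column in base 16:
  6-0 → 6
  6-6 → 0
  3-5 → E (borrow)
  1-E-1 → 2 (borrow)
  A-8-1 → 1
  1-1 → 0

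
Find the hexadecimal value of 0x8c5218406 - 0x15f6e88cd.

0x765b2fb39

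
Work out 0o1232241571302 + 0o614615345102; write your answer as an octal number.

0o2047057136404

Add column by column in base 8, right to left:
  2+2 = 4
  0+0 = 0
  3+1 = 4
  1+5 = 6
  7+4 = 3 carry 1
  5+3+1 = 1 carry 1
  1+5+1 = 7
  4+1 = 5
  2+6 = 0 carry 1
  2+4+1 = 7
  3+1 = 4
  2+6 = 0 carry 1
  1+0+1 = 2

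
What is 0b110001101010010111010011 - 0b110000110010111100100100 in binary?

Subtract column by column in base 2:
  1-0 → 1
  1-0 → 1
  0-1 → 1 (borrow)
  0-0-1 → 1 (borrow)
  1-0-1 → 0
  0-1 → 1 (borrow)
  1-0-1 → 0
  1-0 → 1
  1-1 → 0
  0-1 → 1 (borrow)
  1-1-1 → 1 (borrow)
  0-1-1 → 0 (borrow)
  0-0-1 → 1 (borrow)
  1-1-1 → 1 (borrow)
  0-0-1 → 1 (borrow)
  1-0-1 → 0
  0-1 → 1 (borrow)
  1-1-1 → 1 (borrow)
  1-0-1 → 0
  0-0 → 0
  0-0 → 0
  0-0 → 0
  1-1 → 0
  1-1 → 0

0b110111011010101111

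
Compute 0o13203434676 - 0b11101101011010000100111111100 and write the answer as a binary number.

0b111100011000010010111111000010

0o13203434676 = 0b1011010000011100011100110111110 in binary.
Subtract column by column in base 2:
  0-0 → 0
  1-0 → 1
  1-1 → 0
  1-1 → 0
  1-1 → 0
  1-1 → 0
  0-1 → 1 (borrow)
  1-1-1 → 1 (borrow)
  1-1-1 → 1 (borrow)
  0-0-1 → 1 (borrow)
  0-0-1 → 1 (borrow)
  1-1-1 → 1 (borrow)
  1-0-1 → 0
  1-0 → 1
  0-0 → 0
  0-0 → 0
  0-1 → 1 (borrow)
  1-0-1 → 0
  1-1 → 0
  1-1 → 0
  0-0 → 0
  0-1 → 1 (borrow)
  0-0-1 → 1 (borrow)
  0-1-1 → 0 (borrow)
  0-1-1 → 0 (borrow)
  1-0-1 → 0
  0-1 → 1 (borrow)
  1-1-1 → 1 (borrow)
  1-1-1 → 1 (borrow)
  0-0-1 → 1 (borrow)
  1-0-1 → 0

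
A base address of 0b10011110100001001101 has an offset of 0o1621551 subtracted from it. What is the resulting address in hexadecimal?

0b10011110100001001101 = 0x9e84d in hexadecimal.
0o1621551 = 0x72369 in hexadecimal.
Subtract column by column in base 16:
  d-9 → 4
  4-6 → e (borrow)
  8-3-1 → 4
  e-2 → c
  9-7 → 2

0x2c4e4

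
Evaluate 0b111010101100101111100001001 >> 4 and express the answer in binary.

0b11101010110010111110000

Right shift by 4: drop the 4 least-significant bits.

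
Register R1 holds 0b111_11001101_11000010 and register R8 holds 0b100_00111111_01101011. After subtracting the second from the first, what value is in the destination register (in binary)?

0b111000111001010111

Subtract column by column in base 2:
  0-1 → 1 (borrow)
  1-1-1 → 1 (borrow)
  0-0-1 → 1 (borrow)
  0-1-1 → 0 (borrow)
  0-0-1 → 1 (borrow)
  0-1-1 → 0 (borrow)
  1-1-1 → 1 (borrow)
  1-0-1 → 0
  1-1 → 0
  0-1 → 1 (borrow)
  1-1-1 → 1 (borrow)
  1-1-1 → 1 (borrow)
  0-1-1 → 0 (borrow)
  0-1-1 → 0 (borrow)
  1-0-1 → 0
  1-0 → 1
  1-0 → 1
  1-0 → 1
  1-1 → 0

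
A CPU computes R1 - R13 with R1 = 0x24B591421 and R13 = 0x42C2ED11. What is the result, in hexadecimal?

0x208962710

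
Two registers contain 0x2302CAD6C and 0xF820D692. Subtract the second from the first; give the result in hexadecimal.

0x1380BD6DA

Subtract column by column in base 16:
  C-2 → A
  6-9 → D (borrow)
  D-6-1 → 6
  A-D → D (borrow)
  C-0-1 → B
  2-2 → 0
  0-8 → 8 (borrow)
  3-F-1 → 3 (borrow)
  2-0-1 → 1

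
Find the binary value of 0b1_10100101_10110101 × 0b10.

Multiply each base-2 digit by 2, carrying:
  1×2 = 2 → write 0 carry 1
  0×2+1 = 1 → write 1
  1×2 = 2 → write 0 carry 1
  0×2+1 = 1 → write 1
  1×2 = 2 → write 0 carry 1
  1×2+1 = 3 → write 1 carry 1
  0×2+1 = 1 → write 1
  1×2 = 2 → write 0 carry 1
  1×2+1 = 3 → write 1 carry 1
  0×2+1 = 1 → write 1
  1×2 = 2 → write 0 carry 1
  0×2+1 = 1 → write 1
  0×2 = 0 → write 0
  1×2 = 2 → write 0 carry 1
  0×2+1 = 1 → write 1
  1×2 = 2 → write 0 carry 1
  1×2+1 = 3 → write 1 carry 1
  remaining carry: 1

0b110100101101101010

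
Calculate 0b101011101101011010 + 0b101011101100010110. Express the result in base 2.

Add column by column in base 2, right to left:
  0+0 = 0
  1+1 = 0 carry 1
  0+1+1 = 0 carry 1
  1+0+1 = 0 carry 1
  1+1+1 = 1 carry 1
  0+0+1 = 1
  1+0 = 1
  0+0 = 0
  1+1 = 0 carry 1
  1+1+1 = 1 carry 1
  0+0+1 = 1
  1+1 = 0 carry 1
  1+1+1 = 1 carry 1
  1+1+1 = 1 carry 1
  0+0+1 = 1
  1+1 = 0 carry 1
  0+0+1 = 1
  1+1 = 0 carry 1
  final carry 1

0b1010111011001110000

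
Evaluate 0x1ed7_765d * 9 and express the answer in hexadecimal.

0x115932945

Multiply each base-16 digit by 9, carrying:
  d×9 = 117 → write 5 carry 7
  5×9+7 = 52 → write 4 carry 3
  6×9+3 = 57 → write 9 carry 3
  7×9+3 = 66 → write 2 carry 4
  7×9+4 = 67 → write 3 carry 4
  d×9+4 = 121 → write 9 carry 7
  e×9+7 = 133 → write 5 carry 8
  1×9+8 = 17 → write 1 carry 1
  remaining carry: 1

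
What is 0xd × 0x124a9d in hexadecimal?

0xedc9f9

Multiply each base-16 digit by 13, carrying:
  d×13 = 169 → write 9 carry 10
  9×13+10 = 127 → write f carry 7
  a×13+7 = 137 → write 9 carry 8
  4×13+8 = 60 → write c carry 3
  2×13+3 = 29 → write d carry 1
  1×13+1 = 14 → write e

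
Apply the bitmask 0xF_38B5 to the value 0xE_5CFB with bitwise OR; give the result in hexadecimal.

0xF7CFF

OR each hex digit independently (no carries):
  E|F=F, 5|3=7, C|8=C, F|B=F, B|5=F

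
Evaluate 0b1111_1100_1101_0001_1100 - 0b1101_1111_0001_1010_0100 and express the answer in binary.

0b11101101101111000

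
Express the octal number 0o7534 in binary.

Each octal digit is 3 bits: 7=111 5=101 3=011 4=100.

0b111101011100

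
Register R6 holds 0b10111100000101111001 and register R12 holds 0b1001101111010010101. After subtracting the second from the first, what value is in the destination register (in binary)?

0b1101110001011100100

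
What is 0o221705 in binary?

Each octal digit is 3 bits: 2=010 2=010 1=001 7=111 0=000 5=101.

0b10010001111000101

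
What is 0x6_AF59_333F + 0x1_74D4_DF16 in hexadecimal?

Add column by column in base 16, right to left:
  F+6 = 5 carry 1
  3+1+1 = 5
  3+F = 2 carry 1
  3+D+1 = 1 carry 1
  9+4+1 = E
  5+D = 2 carry 1
  F+4+1 = 4 carry 1
  A+7+1 = 2 carry 1
  6+1+1 = 8

0x8242E1255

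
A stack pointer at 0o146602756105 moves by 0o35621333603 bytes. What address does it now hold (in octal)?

0o204424311710

Add column by column in base 8, right to left:
  5+3 = 0 carry 1
  0+0+1 = 1
  1+6 = 7
  6+3 = 1 carry 1
  5+3+1 = 1 carry 1
  7+3+1 = 3 carry 1
  2+1+1 = 4
  0+2 = 2
  6+6 = 4 carry 1
  6+5+1 = 4 carry 1
  4+3+1 = 0 carry 1
  1+0+1 = 2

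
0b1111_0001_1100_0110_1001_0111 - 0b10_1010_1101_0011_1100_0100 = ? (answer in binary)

0b110001101111001011010011

Subtract column by column in base 2:
  1-0 → 1
  1-0 → 1
  1-1 → 0
  0-0 → 0
  1-0 → 1
  0-0 → 0
  0-1 → 1 (borrow)
  1-1-1 → 1 (borrow)
  0-1-1 → 0 (borrow)
  1-1-1 → 1 (borrow)
  1-0-1 → 0
  0-0 → 0
  0-1 → 1 (borrow)
  0-0-1 → 1 (borrow)
  1-1-1 → 1 (borrow)
  1-1-1 → 1 (borrow)
  1-0-1 → 0
  0-1 → 1 (borrow)
  0-0-1 → 1 (borrow)
  0-1-1 → 0 (borrow)
  1-0-1 → 0
  1-1 → 0
  1-0 → 1
  1-0 → 1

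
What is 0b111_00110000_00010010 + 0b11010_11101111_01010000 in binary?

0b1000100001111101100010

Add column by column in base 2, right to left:
  0+0 = 0
  1+0 = 1
  0+0 = 0
  0+0 = 0
  1+1 = 0 carry 1
  0+0+1 = 1
  0+1 = 1
  0+0 = 0
  0+1 = 1
  0+1 = 1
  0+1 = 1
  0+1 = 1
  1+0 = 1
  1+1 = 0 carry 1
  0+1+1 = 0 carry 1
  0+1+1 = 0 carry 1
  1+0+1 = 0 carry 1
  1+1+1 = 1 carry 1
  1+0+1 = 0 carry 1
  0+1+1 = 0 carry 1
  0+1+1 = 0 carry 1
  final carry 1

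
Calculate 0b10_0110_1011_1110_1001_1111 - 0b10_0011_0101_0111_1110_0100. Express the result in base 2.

0b110110011010111011

Subtract column by column in base 2:
  1-0 → 1
  1-0 → 1
  1-1 → 0
  1-0 → 1
  1-0 → 1
  0-1 → 1 (borrow)
  0-1-1 → 0 (borrow)
  1-1-1 → 1 (borrow)
  0-1-1 → 0 (borrow)
  1-1-1 → 1 (borrow)
  1-1-1 → 1 (borrow)
  1-0-1 → 0
  1-1 → 0
  1-0 → 1
  0-1 → 1 (borrow)
  1-0-1 → 0
  0-1 → 1 (borrow)
  1-1-1 → 1 (borrow)
  1-0-1 → 0
  0-0 → 0
  0-0 → 0
  1-1 → 0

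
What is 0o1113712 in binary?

0b1001001011111001010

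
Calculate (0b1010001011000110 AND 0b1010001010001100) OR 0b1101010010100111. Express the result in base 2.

0b1111011010100111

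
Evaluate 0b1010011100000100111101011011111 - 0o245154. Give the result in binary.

0o245154 = 0b10100101001101100 in binary.
Subtract column by column in base 2:
  1-0 → 1
  1-0 → 1
  1-1 → 0
  1-1 → 0
  1-0 → 1
  0-1 → 1 (borrow)
  1-1-1 → 1 (borrow)
  1-0-1 → 0
  0-0 → 0
  1-1 → 0
  0-0 → 0
  1-1 → 0
  1-0 → 1
  1-0 → 1
  1-1 → 0
  0-0 → 0
  0-1 → 1 (borrow)
  1-0-1 → 0
  0-0 → 0
  0-0 → 0
  0-0 → 0
  0-0 → 0
  0-0 → 0
  1-0 → 1
  1-0 → 1
  1-0 → 1
  0-0 → 0
  0-0 → 0
  1-0 → 1
  0-0 → 0
  1-0 → 1

0b1010011100000010011000001110011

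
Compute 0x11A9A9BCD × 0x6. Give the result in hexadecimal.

0x69F9FA6CE

Multiply each base-16 digit by 6, carrying:
  D×6 = 78 → write E carry 4
  C×6+4 = 76 → write C carry 4
  B×6+4 = 70 → write 6 carry 4
  9×6+4 = 58 → write A carry 3
  A×6+3 = 63 → write F carry 3
  9×6+3 = 57 → write 9 carry 3
  A×6+3 = 63 → write F carry 3
  1×6+3 = 9 → write 9
  1×6 = 6 → write 6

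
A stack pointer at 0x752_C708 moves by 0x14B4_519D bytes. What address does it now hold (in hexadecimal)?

0x1C0718A5

Add column by column in base 16, right to left:
  8+D = 5 carry 1
  0+9+1 = A
  7+1 = 8
  C+5 = 1 carry 1
  2+4+1 = 7
  5+B = 0 carry 1
  7+4+1 = C
  0+1 = 1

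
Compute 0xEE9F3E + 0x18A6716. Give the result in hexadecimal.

Add column by column in base 16, right to left:
  E+6 = 4 carry 1
  3+1+1 = 5
  F+7 = 6 carry 1
  9+6+1 = 0 carry 1
  E+A+1 = 9 carry 1
  E+8+1 = 7 carry 1
  0+1+1 = 2

0x2790654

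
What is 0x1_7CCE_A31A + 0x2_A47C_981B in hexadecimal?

0x4214B3B35

Add column by column in base 16, right to left:
  A+B = 5 carry 1
  1+1+1 = 3
  3+8 = B
  A+9 = 3 carry 1
  E+C+1 = B carry 1
  C+7+1 = 4 carry 1
  C+4+1 = 1 carry 1
  7+A+1 = 2 carry 1
  1+2+1 = 4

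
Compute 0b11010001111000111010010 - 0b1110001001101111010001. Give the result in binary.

0b1100000101011000000001

Subtract column by column in base 2:
  0-1 → 1 (borrow)
  1-0-1 → 0
  0-0 → 0
  0-0 → 0
  1-1 → 0
  0-0 → 0
  1-1 → 0
  1-1 → 0
  1-1 → 0
  0-1 → 1 (borrow)
  0-0-1 → 1 (borrow)
  0-1-1 → 0 (borrow)
  1-1-1 → 1 (borrow)
  1-0-1 → 0
  1-0 → 1
  1-1 → 0
  0-0 → 0
  0-0 → 0
  0-0 → 0
  1-1 → 0
  0-1 → 1 (borrow)
  1-1-1 → 1 (borrow)
  1-0-1 → 0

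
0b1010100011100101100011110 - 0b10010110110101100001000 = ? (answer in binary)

0b1000001100110000000010110

Subtract column by column in base 2:
  0-0 → 0
  1-0 → 1
  1-0 → 1
  1-1 → 0
  1-0 → 1
  0-0 → 0
  0-0 → 0
  0-0 → 0
  1-1 → 0
  1-1 → 0
  0-0 → 0
  1-1 → 0
  0-0 → 0
  0-1 → 1 (borrow)
  1-1-1 → 1 (borrow)
  1-0-1 → 0
  1-1 → 0
  0-1 → 1 (borrow)
  0-0-1 → 1 (borrow)
  0-1-1 → 0 (borrow)
  1-0-1 → 0
  0-0 → 0
  1-1 → 0
  0-0 → 0
  1-0 → 1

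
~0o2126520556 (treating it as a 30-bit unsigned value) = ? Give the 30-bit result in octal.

0o5651257221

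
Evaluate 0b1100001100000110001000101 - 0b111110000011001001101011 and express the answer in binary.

Subtract column by column in base 2:
  1-1 → 0
  0-1 → 1 (borrow)
  1-0-1 → 0
  0-1 → 1 (borrow)
  0-0-1 → 1 (borrow)
  0-1-1 → 0 (borrow)
  1-1-1 → 1 (borrow)
  0-0-1 → 1 (borrow)
  0-0-1 → 1 (borrow)
  0-1-1 → 0 (borrow)
  1-0-1 → 0
  1-0 → 1
  0-1 → 1 (borrow)
  0-1-1 → 0 (borrow)
  0-0-1 → 1 (borrow)
  0-0-1 → 1 (borrow)
  0-0-1 → 1 (borrow)
  1-0-1 → 0
  1-0 → 1
  0-1 → 1 (borrow)
  0-1-1 → 0 (borrow)
  0-1-1 → 0 (borrow)
  0-1-1 → 0 (borrow)
  1-1-1 → 1 (borrow)
  1-0-1 → 0

0b100011011101100111011010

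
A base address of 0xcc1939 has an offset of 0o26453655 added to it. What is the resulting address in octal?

0o111470346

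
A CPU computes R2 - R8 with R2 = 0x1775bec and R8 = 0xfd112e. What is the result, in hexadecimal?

Subtract column by column in base 16:
  c-e → e (borrow)
  e-2-1 → b
  b-1 → a
  5-1 → 4
  7-d → a (borrow)
  7-f-1 → 7 (borrow)
  1-0-1 → 0

0x7a4abe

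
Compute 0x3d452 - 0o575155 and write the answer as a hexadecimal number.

0xd9e5

0o575155 = 0x2fa6d in hexadecimal.
Subtract column by column in base 16:
  2-d → 5 (borrow)
  5-6-1 → e (borrow)
  4-a-1 → 9 (borrow)
  d-f-1 → d (borrow)
  3-2-1 → 0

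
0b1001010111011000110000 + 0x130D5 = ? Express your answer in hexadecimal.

0b1001010111011000110000 = 0x257630 in hexadecimal.
Add column by column in base 16, right to left:
  0+5 = 5
  3+D = 0 carry 1
  6+0+1 = 7
  7+3 = A
  5+1 = 6
  2+0 = 2

0x26A705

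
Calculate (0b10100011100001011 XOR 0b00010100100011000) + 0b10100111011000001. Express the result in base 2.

First 0b10100011100001011 XOR 0b00010100100011000 = 0b10110111000010011.
Add column by column in base 2, right to left:
  1+1 = 0 carry 1
  1+0+1 = 0 carry 1
  0+0+1 = 1
  0+0 = 0
  1+0 = 1
  0+0 = 0
  0+1 = 1
  0+1 = 1
  0+0 = 0
  1+1 = 0 carry 1
  1+1+1 = 1 carry 1
  1+1+1 = 1 carry 1
  0+0+1 = 1
  1+0 = 1
  1+1 = 0 carry 1
  0+0+1 = 1
  1+1 = 0 carry 1
  final carry 1

0b101011110011010100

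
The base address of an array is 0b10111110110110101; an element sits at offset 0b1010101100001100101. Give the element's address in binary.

0b1101101011000011010

Add column by column in base 2, right to left:
  1+1 = 0 carry 1
  0+0+1 = 1
  1+1 = 0 carry 1
  0+0+1 = 1
  1+0 = 1
  1+1 = 0 carry 1
  0+1+1 = 0 carry 1
  1+0+1 = 0 carry 1
  1+0+1 = 0 carry 1
  0+0+1 = 1
  1+0 = 1
  1+1 = 0 carry 1
  1+1+1 = 1 carry 1
  1+0+1 = 0 carry 1
  1+1+1 = 1 carry 1
  0+0+1 = 1
  1+1 = 0 carry 1
  0+0+1 = 1
  0+1 = 1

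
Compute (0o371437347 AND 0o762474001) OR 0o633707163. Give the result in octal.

0o773737163

0o371437347 AND 0o762474001 = 0o360434001.
Then OR with 0o633707163.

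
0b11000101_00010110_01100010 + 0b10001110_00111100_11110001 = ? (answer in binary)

Add column by column in base 2, right to left:
  0+1 = 1
  1+0 = 1
  0+0 = 0
  0+0 = 0
  0+1 = 1
  1+1 = 0 carry 1
  1+1+1 = 1 carry 1
  0+1+1 = 0 carry 1
  0+0+1 = 1
  1+0 = 1
  1+1 = 0 carry 1
  0+1+1 = 0 carry 1
  1+1+1 = 1 carry 1
  0+1+1 = 0 carry 1
  0+0+1 = 1
  0+0 = 0
  1+0 = 1
  0+1 = 1
  1+1 = 0 carry 1
  0+1+1 = 0 carry 1
  0+0+1 = 1
  0+0 = 0
  1+0 = 1
  1+1 = 0 carry 1
  final carry 1

0b1010100110101001101010011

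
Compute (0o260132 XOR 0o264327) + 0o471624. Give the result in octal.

0o476041

First 0o260132 XOR 0o264327 = 0o004215.
Add column by column in base 8, right to left:
  5+4 = 1 carry 1
  1+2+1 = 4
  2+6 = 0 carry 1
  4+1+1 = 6
  0+7 = 7
  0+4 = 4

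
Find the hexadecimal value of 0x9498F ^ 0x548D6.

0xC0159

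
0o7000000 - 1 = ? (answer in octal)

0o6777777

The trailing 6 digits are 0, so subtracting 1 borrows through: they become 7 and the next digit up decrements.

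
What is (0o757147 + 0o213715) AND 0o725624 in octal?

0o121024

Add column by column in base 8, right to left:
  7+5 = 4 carry 1
  4+1+1 = 6
  1+7 = 0 carry 1
  7+3+1 = 3 carry 1
  5+1+1 = 7
  7+2 = 1 carry 1
  final carry 1
Sum = 0o1173064; now AND with 0o725624:
  1&0=0, 1&7=1, 7&2=2, 3&5=1, 0&6=0, 6&2=2, 4&4=4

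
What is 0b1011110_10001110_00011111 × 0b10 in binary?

0b101111010001110000111110

Multiply each base-2 digit by 2, carrying:
  1×2 = 2 → write 0 carry 1
  1×2+1 = 3 → write 1 carry 1
  1×2+1 = 3 → write 1 carry 1
  1×2+1 = 3 → write 1 carry 1
  1×2+1 = 3 → write 1 carry 1
  0×2+1 = 1 → write 1
  0×2 = 0 → write 0
  0×2 = 0 → write 0
  0×2 = 0 → write 0
  1×2 = 2 → write 0 carry 1
  1×2+1 = 3 → write 1 carry 1
  1×2+1 = 3 → write 1 carry 1
  0×2+1 = 1 → write 1
  0×2 = 0 → write 0
  0×2 = 0 → write 0
  1×2 = 2 → write 0 carry 1
  0×2+1 = 1 → write 1
  1×2 = 2 → write 0 carry 1
  1×2+1 = 3 → write 1 carry 1
  1×2+1 = 3 → write 1 carry 1
  1×2+1 = 3 → write 1 carry 1
  0×2+1 = 1 → write 1
  1×2 = 2 → write 0 carry 1
  remaining carry: 1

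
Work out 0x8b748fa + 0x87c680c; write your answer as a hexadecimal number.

Add column by column in base 16, right to left:
  a+c = 6 carry 1
  f+0+1 = 0 carry 1
  8+8+1 = 1 carry 1
  4+6+1 = b
  7+c = 3 carry 1
  b+7+1 = 3 carry 1
  8+8+1 = 1 carry 1
  final carry 1

0x1133b106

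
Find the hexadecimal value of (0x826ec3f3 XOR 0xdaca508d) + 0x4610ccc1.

0x9eb5603f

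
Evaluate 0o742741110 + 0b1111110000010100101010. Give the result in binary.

0b111110010101100011101110010

0o742741110 = 0b111100010111100001001001000 in binary.
Add column by column in base 2, right to left:
  0+0 = 0
  0+1 = 1
  0+0 = 0
  1+1 = 0 carry 1
  0+0+1 = 1
  0+1 = 1
  1+0 = 1
  0+0 = 0
  0+1 = 1
  1+0 = 1
  0+1 = 1
  0+0 = 0
  0+0 = 0
  0+0 = 0
  1+0 = 1
  1+0 = 1
  1+1 = 0 carry 1
  1+1+1 = 1 carry 1
  0+1+1 = 0 carry 1
  1+1+1 = 1 carry 1
  0+1+1 = 0 carry 1
  0+1+1 = 0 carry 1
  0+0+1 = 1
  1+0 = 1
  1+0 = 1
  1+0 = 1
  1+0 = 1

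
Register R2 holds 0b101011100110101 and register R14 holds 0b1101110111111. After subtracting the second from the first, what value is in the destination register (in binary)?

0b11101101110110

Subtract column by column in base 2:
  1-1 → 0
  0-1 → 1 (borrow)
  1-1-1 → 1 (borrow)
  0-1-1 → 0 (borrow)
  1-1-1 → 1 (borrow)
  1-1-1 → 1 (borrow)
  0-0-1 → 1 (borrow)
  0-1-1 → 0 (borrow)
  1-1-1 → 1 (borrow)
  1-1-1 → 1 (borrow)
  1-0-1 → 0
  0-1 → 1 (borrow)
  1-1-1 → 1 (borrow)
  0-0-1 → 1 (borrow)
  1-0-1 → 0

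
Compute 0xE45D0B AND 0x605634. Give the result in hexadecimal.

0x605400

AND each hex digit independently (no carries):
  E&6=6, 4&0=0, 5&5=5, D&6=4, 0&3=0, B&4=0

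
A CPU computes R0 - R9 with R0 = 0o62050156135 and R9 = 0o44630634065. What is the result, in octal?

Subtract column by column in base 8:
  5-5 → 0
  3-6 → 5 (borrow)
  1-0-1 → 0
  6-4 → 2
  5-3 → 2
  1-6 → 3 (borrow)
  0-0-1 → 7 (borrow)
  5-3-1 → 1
  0-6 → 2 (borrow)
  2-4-1 → 5 (borrow)
  6-4-1 → 1

0o15217322050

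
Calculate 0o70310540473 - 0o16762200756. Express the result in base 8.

0o51326337515

Subtract column by column in base 8:
  3-6 → 5 (borrow)
  7-5-1 → 1
  4-7 → 5 (borrow)
  0-0-1 → 7 (borrow)
  4-0-1 → 3
  5-2 → 3
  0-2 → 6 (borrow)
  1-6-1 → 2 (borrow)
  3-7-1 → 3 (borrow)
  0-6-1 → 1 (borrow)
  7-1-1 → 5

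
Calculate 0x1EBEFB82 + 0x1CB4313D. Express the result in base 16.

Add column by column in base 16, right to left:
  2+D = F
  8+3 = B
  B+1 = C
  F+3 = 2 carry 1
  E+4+1 = 3 carry 1
  B+B+1 = 7 carry 1
  E+C+1 = B carry 1
  1+1+1 = 3

0x3B732CBF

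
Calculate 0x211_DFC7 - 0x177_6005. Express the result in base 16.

0x9A7FC2

Subtract column by column in base 16:
  7-5 → 2
  C-0 → C
  F-0 → F
  D-6 → 7
  1-7 → A (borrow)
  1-7-1 → 9 (borrow)
  2-1-1 → 0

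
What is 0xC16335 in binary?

Expand each hex digit to 4 bits: C=1100 1=0001 6=0110 3=0011 3=0011 5=0101.

0b110000010110001100110101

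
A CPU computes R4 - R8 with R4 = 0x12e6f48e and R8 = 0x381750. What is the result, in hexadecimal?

0x12aedd3e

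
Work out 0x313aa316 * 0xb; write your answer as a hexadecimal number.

Multiply each base-16 digit by 11, carrying:
  6×11 = 66 → write 2 carry 4
  1×11+4 = 15 → write f
  3×11 = 33 → write 1 carry 2
  a×11+2 = 112 → write 0 carry 7
  a×11+7 = 117 → write 5 carry 7
  3×11+7 = 40 → write 8 carry 2
  1×11+2 = 13 → write d
  3×11 = 33 → write 1 carry 2
  remaining carry: 2

0x21d8501f2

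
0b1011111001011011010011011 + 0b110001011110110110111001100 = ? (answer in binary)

Add column by column in base 2, right to left:
  1+0 = 1
  1+0 = 1
  0+1 = 1
  1+1 = 0 carry 1
  1+0+1 = 0 carry 1
  0+0+1 = 1
  0+1 = 1
  1+1 = 0 carry 1
  0+1+1 = 0 carry 1
  1+0+1 = 0 carry 1
  1+1+1 = 1 carry 1
  0+1+1 = 0 carry 1
  1+0+1 = 0 carry 1
  1+1+1 = 1 carry 1
  0+1+1 = 0 carry 1
  1+0+1 = 0 carry 1
  0+1+1 = 0 carry 1
  0+1+1 = 0 carry 1
  1+1+1 = 1 carry 1
  1+1+1 = 1 carry 1
  1+0+1 = 0 carry 1
  1+1+1 = 1 carry 1
  1+0+1 = 0 carry 1
  0+0+1 = 1
  1+0 = 1
  0+1 = 1
  0+1 = 1

0b111101011000010010001100111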